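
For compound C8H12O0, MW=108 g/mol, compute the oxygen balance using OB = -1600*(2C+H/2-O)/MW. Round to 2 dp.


OB = -1600 * (2C + H/2 - O) / MW
Inner = 2*8 + 12/2 - 0 = 22.00
OB = -1600 * 22.00 / 108 = -325.93%


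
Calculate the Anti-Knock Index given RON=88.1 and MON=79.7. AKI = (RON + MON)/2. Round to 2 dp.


AKI = (RON + MON) / 2
AKI = (88.1 + 79.7) / 2
AKI = 167.8 / 2 = 83.90


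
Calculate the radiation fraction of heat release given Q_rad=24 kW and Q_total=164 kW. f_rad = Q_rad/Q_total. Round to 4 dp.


f_rad = Q_rad / Q_total
f_rad = 24 / 164 = 0.1463


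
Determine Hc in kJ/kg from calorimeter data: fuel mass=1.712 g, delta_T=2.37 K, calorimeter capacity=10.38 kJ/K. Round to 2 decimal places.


Hc = C_cal * delta_T / m_fuel
Q_released = 10.38 * 2.37 = 24.6006 kJ
m_fuel = 1.712 g = 1.712/1000 kg = 0.001712 kg
Hc = 24.6006 / 0.001712 = 14369.51 kJ/kg


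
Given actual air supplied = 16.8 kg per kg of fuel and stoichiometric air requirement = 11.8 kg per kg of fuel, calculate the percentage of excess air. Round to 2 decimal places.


Excess air = actual - stoichiometric = 16.8 - 11.8 = 5.00 kg/kg fuel
Excess air % = (excess / stoich) * 100 = (5.00 / 11.8) * 100 = 42.37%


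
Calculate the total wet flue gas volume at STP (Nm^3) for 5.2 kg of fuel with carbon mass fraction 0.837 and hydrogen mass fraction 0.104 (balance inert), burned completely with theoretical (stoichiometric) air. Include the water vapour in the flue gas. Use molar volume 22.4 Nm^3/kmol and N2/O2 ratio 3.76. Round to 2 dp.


Per kg fuel: CO2 = (C/12 kmol)*22.4 = (0.837/12)*22.4 = 1.56240 Nm^3
Per kg fuel: H2O = (H/2 kmol)*22.4 = (0.104/2)*22.4 = 1.16480 Nm^3
O2 needed per kg fuel = C/12 + H/4 = 0.837/12 + 0.104/4 = 0.09575000 kmol
Per kg fuel: N2 = O2*3.76*22.4 = 0.09575000*3.76*22.4 = 8.06445 Nm^3
Total per kg = 1.56240 + 1.16480 + 8.06445 = 10.79165 Nm^3
Total = 10.79165 * 5.2 = 56.12 Nm^3


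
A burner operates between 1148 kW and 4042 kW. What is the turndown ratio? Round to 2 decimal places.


TDR = Q_max / Q_min
TDR = 4042 / 1148 = 3.52


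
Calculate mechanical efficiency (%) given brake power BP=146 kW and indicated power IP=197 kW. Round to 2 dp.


eta_mech = (BP / IP) * 100
Ratio = 146 / 197 = 0.7411
eta_mech = 0.7411 * 100 = 74.11%


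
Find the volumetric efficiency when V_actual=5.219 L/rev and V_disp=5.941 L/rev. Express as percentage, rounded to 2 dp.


eta_v = (V_actual / V_disp) * 100
Ratio = 5.219 / 5.941 = 0.8785
eta_v = 0.8785 * 100 = 87.85%


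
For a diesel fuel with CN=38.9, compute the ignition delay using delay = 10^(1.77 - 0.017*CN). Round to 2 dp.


delay = 10^(1.77 - 0.017*CN)
Exponent = 1.77 - 0.017*38.9 = 1.1087
delay = 10^1.1087 = 12.84 ms


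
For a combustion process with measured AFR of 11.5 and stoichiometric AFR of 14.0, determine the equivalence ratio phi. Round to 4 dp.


phi = AFR_stoich / AFR_actual
phi = 14.0 / 11.5 = 1.2174


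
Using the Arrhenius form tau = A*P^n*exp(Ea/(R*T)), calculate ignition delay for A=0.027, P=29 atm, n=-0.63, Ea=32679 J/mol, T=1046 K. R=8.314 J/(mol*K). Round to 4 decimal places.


tau = A * P^n * exp(Ea/(R*T))
P^n = 29^(-0.63) = 0.11986414
Ea/(R*T) = 32679/(8.314*1046) = 3.757743
exp(Ea/(R*T)) = 42.851593
tau = 0.027 * 0.11986414 * 42.851593 = 0.1387 ms


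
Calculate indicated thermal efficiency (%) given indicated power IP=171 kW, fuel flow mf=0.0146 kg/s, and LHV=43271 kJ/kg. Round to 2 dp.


eta_ith = (IP / (mf * LHV)) * 100
Denominator = 0.0146 * 43271 = 631.7566 kW
eta_ith = (171 / 631.7566) * 100 = 27.07%


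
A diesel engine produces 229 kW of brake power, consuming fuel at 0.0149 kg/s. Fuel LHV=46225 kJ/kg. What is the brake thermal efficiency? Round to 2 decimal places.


eta_BTE = (BP / (mf * LHV)) * 100
Denominator = 0.0149 * 46225 = 688.7525 kW
eta_BTE = (229 / 688.7525) * 100 = 33.25%


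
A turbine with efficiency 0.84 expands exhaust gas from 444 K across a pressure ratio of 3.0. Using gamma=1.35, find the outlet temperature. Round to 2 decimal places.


T_out = T_in * (1 - eta * (1 - PR^(-(gamma-1)/gamma)))
Exponent = -(1.35-1)/1.35 = -0.25925926
PR^exp = 3.0^(-0.25925926) = 0.75214556
Factor = 1 - 0.84*(1 - 0.75214556) = 0.79180227
T_out = 444 * 0.79180227 = 351.56 K


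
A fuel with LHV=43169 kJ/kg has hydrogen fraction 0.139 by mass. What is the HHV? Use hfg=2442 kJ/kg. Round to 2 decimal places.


HHV = LHV + hfg * 9 * H
Water addition = 2442 * 9 * 0.139 = 3054.942 kJ/kg
HHV = 43169 + 3054.942 = 46223.94 kJ/kg


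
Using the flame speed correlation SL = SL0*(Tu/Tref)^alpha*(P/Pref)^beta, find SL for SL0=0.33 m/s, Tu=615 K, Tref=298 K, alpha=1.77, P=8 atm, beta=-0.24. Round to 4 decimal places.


SL = SL0 * (Tu/Tref)^alpha * (P/Pref)^beta
T ratio = 615/298 = 2.06375839
(T ratio)^alpha = 2.06375839^1.77 = 3.605340
(P/Pref)^beta = 8^(-0.24) = 0.607097
SL = 0.33 * 3.605340 * 0.607097 = 0.7223 m/s


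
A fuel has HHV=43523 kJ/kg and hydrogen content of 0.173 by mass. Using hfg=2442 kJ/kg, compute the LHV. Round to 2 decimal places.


LHV = HHV - hfg * 9 * H
Water correction = 2442 * 9 * 0.173 = 3802.194 kJ/kg
LHV = 43523 - 3802.194 = 39720.81 kJ/kg


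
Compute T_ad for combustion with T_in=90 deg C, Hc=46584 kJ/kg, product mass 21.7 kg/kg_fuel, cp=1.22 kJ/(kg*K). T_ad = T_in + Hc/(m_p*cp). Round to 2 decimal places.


T_ad = T_in + Hc / (m_p * cp)
Denominator = 21.7 * 1.22 = 26.4740
Temperature rise = 46584 / 26.4740 = 1759.61 K
T_ad = 90 + 1759.61 = 1849.61 deg C


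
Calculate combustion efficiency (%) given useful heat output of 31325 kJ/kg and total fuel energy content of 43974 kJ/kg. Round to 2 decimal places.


Efficiency = (Q_useful / Q_fuel) * 100
Efficiency = (31325 / 43974) * 100
Efficiency = 0.7124 * 100 = 71.24%


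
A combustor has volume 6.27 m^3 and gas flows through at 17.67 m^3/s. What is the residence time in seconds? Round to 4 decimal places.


tau = V / Q_flow
tau = 6.27 / 17.67 = 0.3548 s


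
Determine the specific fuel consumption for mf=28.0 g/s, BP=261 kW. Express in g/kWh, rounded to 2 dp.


SFC = (mf / BP) * 3600
Rate = 28.0 / 261 = 0.107280 g/(s*kW)
SFC = 0.107280 * 3600 = 386.21 g/kWh


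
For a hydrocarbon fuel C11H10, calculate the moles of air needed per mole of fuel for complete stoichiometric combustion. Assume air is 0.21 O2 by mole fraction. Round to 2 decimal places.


Balanced combustion: C11H10 + 13.5 O2 -> 11 CO2 + 5 H2O
O2 needed = C + H/4 = 11 + 10/4 = 13.50 moles
Air moles = O2 / 0.21 = 13.50 / 0.21 = 64.29 moles air


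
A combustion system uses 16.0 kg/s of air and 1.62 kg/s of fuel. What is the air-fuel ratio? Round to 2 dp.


AFR = m_air / m_fuel
AFR = 16.0 / 1.62 = 9.88


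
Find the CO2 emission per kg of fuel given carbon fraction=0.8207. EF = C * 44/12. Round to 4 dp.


EF = C_frac * (M_CO2 / M_C)
EF = 0.8207 * (44/12)
EF = 0.8207 * 3.666667 = 3.0092 kg_CO2/kg_fuel


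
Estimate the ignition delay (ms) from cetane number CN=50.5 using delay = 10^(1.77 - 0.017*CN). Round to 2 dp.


delay = 10^(1.77 - 0.017*CN)
Exponent = 1.77 - 0.017*50.5 = 0.9115
delay = 10^0.9115 = 8.16 ms


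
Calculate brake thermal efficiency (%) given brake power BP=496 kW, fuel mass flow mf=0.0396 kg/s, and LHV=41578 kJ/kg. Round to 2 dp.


eta_BTE = (BP / (mf * LHV)) * 100
Denominator = 0.0396 * 41578 = 1646.4888 kW
eta_BTE = (496 / 1646.4888) * 100 = 30.12%


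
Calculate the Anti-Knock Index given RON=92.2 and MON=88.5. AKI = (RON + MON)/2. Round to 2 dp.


AKI = (RON + MON) / 2
AKI = (92.2 + 88.5) / 2
AKI = 180.7 / 2 = 90.35


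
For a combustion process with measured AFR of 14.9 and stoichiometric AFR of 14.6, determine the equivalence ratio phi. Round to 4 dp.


phi = AFR_stoich / AFR_actual
phi = 14.6 / 14.9 = 0.9799


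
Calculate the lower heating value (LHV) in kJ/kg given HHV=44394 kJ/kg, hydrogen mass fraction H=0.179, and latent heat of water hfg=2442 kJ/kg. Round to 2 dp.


LHV = HHV - hfg * 9 * H
Water correction = 2442 * 9 * 0.179 = 3934.062 kJ/kg
LHV = 44394 - 3934.062 = 40459.94 kJ/kg


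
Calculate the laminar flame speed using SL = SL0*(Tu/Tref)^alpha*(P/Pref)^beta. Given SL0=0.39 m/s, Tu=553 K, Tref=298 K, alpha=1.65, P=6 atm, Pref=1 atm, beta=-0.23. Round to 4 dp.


SL = SL0 * (Tu/Tref)^alpha * (P/Pref)^beta
T ratio = 553/298 = 1.85570470
(T ratio)^alpha = 1.85570470^1.65 = 2.773573
(P/Pref)^beta = 6^(-0.23) = 0.662255
SL = 0.39 * 2.773573 * 0.662255 = 0.7164 m/s


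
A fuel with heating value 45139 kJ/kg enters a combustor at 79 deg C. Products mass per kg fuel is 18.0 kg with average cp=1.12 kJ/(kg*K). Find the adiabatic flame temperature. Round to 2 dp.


T_ad = T_in + Hc / (m_p * cp)
Denominator = 18.0 * 1.12 = 20.1600
Temperature rise = 45139 / 20.1600 = 2239.04 K
T_ad = 79 + 2239.04 = 2318.04 deg C


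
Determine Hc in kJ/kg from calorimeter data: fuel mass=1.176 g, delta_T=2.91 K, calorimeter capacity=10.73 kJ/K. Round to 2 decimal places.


Hc = C_cal * delta_T / m_fuel
Q_released = 10.73 * 2.91 = 31.2243 kJ
m_fuel = 1.176 g = 1.176/1000 kg = 0.001176 kg
Hc = 31.2243 / 0.001176 = 26551.28 kJ/kg


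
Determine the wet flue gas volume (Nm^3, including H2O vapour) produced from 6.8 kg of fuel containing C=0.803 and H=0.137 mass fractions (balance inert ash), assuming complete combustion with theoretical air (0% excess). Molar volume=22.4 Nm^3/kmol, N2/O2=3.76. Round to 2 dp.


Per kg fuel: CO2 = (C/12 kmol)*22.4 = (0.803/12)*22.4 = 1.49893 Nm^3
Per kg fuel: H2O = (H/2 kmol)*22.4 = (0.137/2)*22.4 = 1.53440 Nm^3
O2 needed per kg fuel = C/12 + H/4 = 0.803/12 + 0.137/4 = 0.10116667 kmol
Per kg fuel: N2 = O2*3.76*22.4 = 0.10116667*3.76*22.4 = 8.52066 Nm^3
Total per kg = 1.49893 + 1.53440 + 8.52066 = 11.55399 Nm^3
Total = 11.55399 * 6.8 = 78.57 Nm^3


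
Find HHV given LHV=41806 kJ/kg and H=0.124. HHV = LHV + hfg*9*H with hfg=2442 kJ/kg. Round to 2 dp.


HHV = LHV + hfg * 9 * H
Water addition = 2442 * 9 * 0.124 = 2725.272 kJ/kg
HHV = 41806 + 2725.272 = 44531.27 kJ/kg


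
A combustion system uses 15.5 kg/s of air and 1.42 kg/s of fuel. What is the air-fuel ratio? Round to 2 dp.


AFR = m_air / m_fuel
AFR = 15.5 / 1.42 = 10.92


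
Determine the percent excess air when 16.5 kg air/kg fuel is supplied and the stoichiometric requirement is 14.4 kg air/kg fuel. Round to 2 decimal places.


Excess air = actual - stoichiometric = 16.5 - 14.4 = 2.10 kg/kg fuel
Excess air % = (excess / stoich) * 100 = (2.10 / 14.4) * 100 = 14.58%


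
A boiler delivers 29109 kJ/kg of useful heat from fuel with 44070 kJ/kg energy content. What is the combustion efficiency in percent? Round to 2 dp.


Efficiency = (Q_useful / Q_fuel) * 100
Efficiency = (29109 / 44070) * 100
Efficiency = 0.6605 * 100 = 66.05%


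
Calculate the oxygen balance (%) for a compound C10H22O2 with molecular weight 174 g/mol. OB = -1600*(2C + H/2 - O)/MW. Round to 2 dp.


OB = -1600 * (2C + H/2 - O) / MW
Inner = 2*10 + 22/2 - 2 = 29.00
OB = -1600 * 29.00 / 174 = -266.67%


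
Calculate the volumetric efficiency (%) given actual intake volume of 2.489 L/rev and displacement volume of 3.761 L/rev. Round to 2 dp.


eta_v = (V_actual / V_disp) * 100
Ratio = 2.489 / 3.761 = 0.6618
eta_v = 0.6618 * 100 = 66.18%


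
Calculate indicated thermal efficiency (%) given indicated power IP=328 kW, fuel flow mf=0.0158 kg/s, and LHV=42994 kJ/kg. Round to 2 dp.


eta_ith = (IP / (mf * LHV)) * 100
Denominator = 0.0158 * 42994 = 679.3052 kW
eta_ith = (328 / 679.3052) * 100 = 48.28%


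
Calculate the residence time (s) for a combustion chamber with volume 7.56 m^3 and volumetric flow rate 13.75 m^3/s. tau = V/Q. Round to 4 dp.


tau = V / Q_flow
tau = 7.56 / 13.75 = 0.5498 s


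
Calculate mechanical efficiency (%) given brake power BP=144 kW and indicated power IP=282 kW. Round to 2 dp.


eta_mech = (BP / IP) * 100
Ratio = 144 / 282 = 0.5106
eta_mech = 0.5106 * 100 = 51.06%


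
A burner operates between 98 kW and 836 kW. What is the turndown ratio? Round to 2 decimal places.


TDR = Q_max / Q_min
TDR = 836 / 98 = 8.53


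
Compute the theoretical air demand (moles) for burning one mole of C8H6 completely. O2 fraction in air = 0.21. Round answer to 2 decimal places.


Balanced combustion: C8H6 + 9.5 O2 -> 8 CO2 + 3 H2O
O2 needed = C + H/4 = 8 + 6/4 = 9.50 moles
Air moles = O2 / 0.21 = 9.50 / 0.21 = 45.24 moles air


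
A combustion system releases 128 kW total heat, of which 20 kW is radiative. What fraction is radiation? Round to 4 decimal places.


f_rad = Q_rad / Q_total
f_rad = 20 / 128 = 0.1563


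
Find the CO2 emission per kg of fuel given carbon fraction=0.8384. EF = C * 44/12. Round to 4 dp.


EF = C_frac * (M_CO2 / M_C)
EF = 0.8384 * (44/12)
EF = 0.8384 * 3.666667 = 3.0741 kg_CO2/kg_fuel


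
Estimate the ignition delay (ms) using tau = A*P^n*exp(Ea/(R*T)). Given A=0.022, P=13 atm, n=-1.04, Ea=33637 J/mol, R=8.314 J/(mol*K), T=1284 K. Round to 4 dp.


tau = A * P^n * exp(Ea/(R*T))
P^n = 13^(-1.04) = 0.06942229
Ea/(R*T) = 33637/(8.314*1284) = 3.150955
exp(Ea/(R*T)) = 23.358363
tau = 0.022 * 0.06942229 * 23.358363 = 0.0357 ms


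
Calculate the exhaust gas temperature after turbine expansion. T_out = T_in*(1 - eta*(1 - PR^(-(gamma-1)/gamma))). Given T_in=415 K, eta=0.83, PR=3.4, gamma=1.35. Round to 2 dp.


T_out = T_in * (1 - eta * (1 - PR^(-(gamma-1)/gamma)))
Exponent = -(1.35-1)/1.35 = -0.25925926
PR^exp = 3.4^(-0.25925926) = 0.72813041
Factor = 1 - 0.83*(1 - 0.72813041) = 0.77434824
T_out = 415 * 0.77434824 = 321.35 K


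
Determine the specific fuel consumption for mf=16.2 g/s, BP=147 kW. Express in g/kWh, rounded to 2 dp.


SFC = (mf / BP) * 3600
Rate = 16.2 / 147 = 0.110204 g/(s*kW)
SFC = 0.110204 * 3600 = 396.73 g/kWh


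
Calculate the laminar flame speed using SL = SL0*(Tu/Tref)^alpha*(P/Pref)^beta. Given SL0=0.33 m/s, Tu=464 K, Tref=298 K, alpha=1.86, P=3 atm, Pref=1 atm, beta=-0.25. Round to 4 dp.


SL = SL0 * (Tu/Tref)^alpha * (P/Pref)^beta
T ratio = 464/298 = 1.55704698
(T ratio)^alpha = 1.55704698^1.86 = 2.278669
(P/Pref)^beta = 3^(-0.25) = 0.759836
SL = 0.33 * 2.278669 * 0.759836 = 0.5714 m/s


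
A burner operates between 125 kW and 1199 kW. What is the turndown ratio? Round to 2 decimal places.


TDR = Q_max / Q_min
TDR = 1199 / 125 = 9.59


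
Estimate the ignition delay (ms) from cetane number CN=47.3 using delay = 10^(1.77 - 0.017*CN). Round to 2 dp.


delay = 10^(1.77 - 0.017*CN)
Exponent = 1.77 - 0.017*47.3 = 0.9659
delay = 10^0.9659 = 9.24 ms


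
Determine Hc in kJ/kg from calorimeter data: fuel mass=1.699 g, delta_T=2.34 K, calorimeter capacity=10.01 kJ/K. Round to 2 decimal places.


Hc = C_cal * delta_T / m_fuel
Q_released = 10.01 * 2.34 = 23.4234 kJ
m_fuel = 1.699 g = 1.699/1000 kg = 0.001699 kg
Hc = 23.4234 / 0.001699 = 13786.58 kJ/kg


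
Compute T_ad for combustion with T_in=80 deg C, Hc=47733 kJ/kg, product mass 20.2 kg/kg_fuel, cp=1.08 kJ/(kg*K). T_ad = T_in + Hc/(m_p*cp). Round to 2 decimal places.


T_ad = T_in + Hc / (m_p * cp)
Denominator = 20.2 * 1.08 = 21.8160
Temperature rise = 47733 / 21.8160 = 2187.98 K
T_ad = 80 + 2187.98 = 2267.98 deg C


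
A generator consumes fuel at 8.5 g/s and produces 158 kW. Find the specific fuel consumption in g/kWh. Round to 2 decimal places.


SFC = (mf / BP) * 3600
Rate = 8.5 / 158 = 0.053797 g/(s*kW)
SFC = 0.053797 * 3600 = 193.67 g/kWh


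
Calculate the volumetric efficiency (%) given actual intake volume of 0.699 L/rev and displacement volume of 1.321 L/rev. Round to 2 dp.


eta_v = (V_actual / V_disp) * 100
Ratio = 0.699 / 1.321 = 0.5291
eta_v = 0.5291 * 100 = 52.91%


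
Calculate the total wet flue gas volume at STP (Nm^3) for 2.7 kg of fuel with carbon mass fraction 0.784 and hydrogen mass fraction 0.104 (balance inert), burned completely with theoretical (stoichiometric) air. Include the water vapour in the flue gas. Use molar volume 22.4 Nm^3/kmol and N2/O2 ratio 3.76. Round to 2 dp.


Per kg fuel: CO2 = (C/12 kmol)*22.4 = (0.784/12)*22.4 = 1.46347 Nm^3
Per kg fuel: H2O = (H/2 kmol)*22.4 = (0.104/2)*22.4 = 1.16480 Nm^3
O2 needed per kg fuel = C/12 + H/4 = 0.784/12 + 0.104/4 = 0.09133333 kmol
Per kg fuel: N2 = O2*3.76*22.4 = 0.09133333*3.76*22.4 = 7.69246 Nm^3
Total per kg = 1.46347 + 1.16480 + 7.69246 = 10.32073 Nm^3
Total = 10.32073 * 2.7 = 27.87 Nm^3


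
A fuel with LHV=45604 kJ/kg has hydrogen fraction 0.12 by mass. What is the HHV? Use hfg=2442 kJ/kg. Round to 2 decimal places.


HHV = LHV + hfg * 9 * H
Water addition = 2442 * 9 * 0.12 = 2637.360 kJ/kg
HHV = 45604 + 2637.360 = 48241.36 kJ/kg


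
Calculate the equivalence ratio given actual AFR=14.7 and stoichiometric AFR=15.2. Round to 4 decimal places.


phi = AFR_stoich / AFR_actual
phi = 15.2 / 14.7 = 1.0340


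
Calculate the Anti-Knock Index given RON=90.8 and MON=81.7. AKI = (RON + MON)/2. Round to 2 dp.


AKI = (RON + MON) / 2
AKI = (90.8 + 81.7) / 2
AKI = 172.5 / 2 = 86.25


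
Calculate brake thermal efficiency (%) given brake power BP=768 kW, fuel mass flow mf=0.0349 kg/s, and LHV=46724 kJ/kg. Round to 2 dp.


eta_BTE = (BP / (mf * LHV)) * 100
Denominator = 0.0349 * 46724 = 1630.6676 kW
eta_BTE = (768 / 1630.6676) * 100 = 47.10%


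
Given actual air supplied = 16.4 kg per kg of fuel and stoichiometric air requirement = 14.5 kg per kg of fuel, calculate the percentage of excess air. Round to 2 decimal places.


Excess air = actual - stoichiometric = 16.4 - 14.5 = 1.90 kg/kg fuel
Excess air % = (excess / stoich) * 100 = (1.90 / 14.5) * 100 = 13.10%


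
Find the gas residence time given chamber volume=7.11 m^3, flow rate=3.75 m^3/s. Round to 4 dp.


tau = V / Q_flow
tau = 7.11 / 3.75 = 1.8960 s


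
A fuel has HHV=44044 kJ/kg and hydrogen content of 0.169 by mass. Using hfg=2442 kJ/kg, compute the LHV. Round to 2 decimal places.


LHV = HHV - hfg * 9 * H
Water correction = 2442 * 9 * 0.169 = 3714.282 kJ/kg
LHV = 44044 - 3714.282 = 40329.72 kJ/kg


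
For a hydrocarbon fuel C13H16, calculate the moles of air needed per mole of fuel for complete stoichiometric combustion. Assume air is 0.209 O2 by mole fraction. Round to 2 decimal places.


Balanced combustion: C13H16 + 17 O2 -> 13 CO2 + 8 H2O
O2 needed = C + H/4 = 13 + 16/4 = 17.00 moles
Air moles = O2 / 0.209 = 17.00 / 0.209 = 81.34 moles air


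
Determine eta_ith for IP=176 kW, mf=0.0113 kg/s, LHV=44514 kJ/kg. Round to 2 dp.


eta_ith = (IP / (mf * LHV)) * 100
Denominator = 0.0113 * 44514 = 503.0082 kW
eta_ith = (176 / 503.0082) * 100 = 34.99%


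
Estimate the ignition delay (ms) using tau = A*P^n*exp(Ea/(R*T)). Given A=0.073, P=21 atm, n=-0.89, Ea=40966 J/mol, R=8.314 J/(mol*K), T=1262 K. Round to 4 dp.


tau = A * P^n * exp(Ea/(R*T))
P^n = 21^(-0.89) = 0.06656176
Ea/(R*T) = 40966/(8.314*1262) = 3.904399
exp(Ea/(R*T)) = 49.620246
tau = 0.073 * 0.06656176 * 49.620246 = 0.2411 ms


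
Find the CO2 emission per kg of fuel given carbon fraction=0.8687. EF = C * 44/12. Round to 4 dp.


EF = C_frac * (M_CO2 / M_C)
EF = 0.8687 * (44/12)
EF = 0.8687 * 3.666667 = 3.1852 kg_CO2/kg_fuel


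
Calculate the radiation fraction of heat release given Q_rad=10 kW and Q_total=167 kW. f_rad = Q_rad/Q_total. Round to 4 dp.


f_rad = Q_rad / Q_total
f_rad = 10 / 167 = 0.0599


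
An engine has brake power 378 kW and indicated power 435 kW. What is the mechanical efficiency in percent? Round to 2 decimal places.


eta_mech = (BP / IP) * 100
Ratio = 378 / 435 = 0.8690
eta_mech = 0.8690 * 100 = 86.90%


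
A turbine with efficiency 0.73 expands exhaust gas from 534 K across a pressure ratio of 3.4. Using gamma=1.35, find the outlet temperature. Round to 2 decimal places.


T_out = T_in * (1 - eta * (1 - PR^(-(gamma-1)/gamma)))
Exponent = -(1.35-1)/1.35 = -0.25925926
PR^exp = 3.4^(-0.25925926) = 0.72813041
Factor = 1 - 0.73*(1 - 0.72813041) = 0.80153520
T_out = 534 * 0.80153520 = 428.02 K


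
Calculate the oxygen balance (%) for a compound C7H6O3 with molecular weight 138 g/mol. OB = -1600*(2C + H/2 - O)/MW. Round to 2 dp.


OB = -1600 * (2C + H/2 - O) / MW
Inner = 2*7 + 6/2 - 3 = 14.00
OB = -1600 * 14.00 / 138 = -162.32%


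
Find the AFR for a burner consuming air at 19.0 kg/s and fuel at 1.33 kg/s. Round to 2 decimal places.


AFR = m_air / m_fuel
AFR = 19.0 / 1.33 = 14.29


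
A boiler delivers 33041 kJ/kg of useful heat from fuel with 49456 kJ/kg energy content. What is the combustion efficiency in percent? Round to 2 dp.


Efficiency = (Q_useful / Q_fuel) * 100
Efficiency = (33041 / 49456) * 100
Efficiency = 0.6681 * 100 = 66.81%


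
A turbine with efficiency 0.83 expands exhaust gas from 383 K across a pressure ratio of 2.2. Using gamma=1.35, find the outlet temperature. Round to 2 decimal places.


T_out = T_in * (1 - eta * (1 - PR^(-(gamma-1)/gamma)))
Exponent = -(1.35-1)/1.35 = -0.25925926
PR^exp = 2.2^(-0.25925926) = 0.81512413
Factor = 1 - 0.83*(1 - 0.81512413) = 0.84655303
T_out = 383 * 0.84655303 = 324.23 K


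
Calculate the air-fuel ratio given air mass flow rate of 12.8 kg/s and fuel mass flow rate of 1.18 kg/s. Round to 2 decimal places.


AFR = m_air / m_fuel
AFR = 12.8 / 1.18 = 10.85


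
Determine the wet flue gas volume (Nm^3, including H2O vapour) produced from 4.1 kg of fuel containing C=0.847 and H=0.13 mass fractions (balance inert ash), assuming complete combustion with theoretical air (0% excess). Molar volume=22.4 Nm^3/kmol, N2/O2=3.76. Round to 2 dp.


Per kg fuel: CO2 = (C/12 kmol)*22.4 = (0.847/12)*22.4 = 1.58107 Nm^3
Per kg fuel: H2O = (H/2 kmol)*22.4 = (0.13/2)*22.4 = 1.45600 Nm^3
O2 needed per kg fuel = C/12 + H/4 = 0.847/12 + 0.13/4 = 0.10308333 kmol
Per kg fuel: N2 = O2*3.76*22.4 = 0.10308333*3.76*22.4 = 8.68209 Nm^3
Total per kg = 1.58107 + 1.45600 + 8.68209 = 11.71916 Nm^3
Total = 11.71916 * 4.1 = 48.05 Nm^3


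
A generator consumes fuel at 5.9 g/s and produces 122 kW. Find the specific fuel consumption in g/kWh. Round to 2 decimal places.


SFC = (mf / BP) * 3600
Rate = 5.9 / 122 = 0.048361 g/(s*kW)
SFC = 0.048361 * 3600 = 174.10 g/kWh


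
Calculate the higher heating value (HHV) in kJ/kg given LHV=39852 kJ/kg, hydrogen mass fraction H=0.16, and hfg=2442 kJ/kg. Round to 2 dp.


HHV = LHV + hfg * 9 * H
Water addition = 2442 * 9 * 0.16 = 3516.480 kJ/kg
HHV = 39852 + 3516.480 = 43368.48 kJ/kg


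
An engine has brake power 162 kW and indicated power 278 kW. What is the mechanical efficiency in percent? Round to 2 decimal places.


eta_mech = (BP / IP) * 100
Ratio = 162 / 278 = 0.5827
eta_mech = 0.5827 * 100 = 58.27%


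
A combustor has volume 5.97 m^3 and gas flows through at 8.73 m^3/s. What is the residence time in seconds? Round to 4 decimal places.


tau = V / Q_flow
tau = 5.97 / 8.73 = 0.6838 s


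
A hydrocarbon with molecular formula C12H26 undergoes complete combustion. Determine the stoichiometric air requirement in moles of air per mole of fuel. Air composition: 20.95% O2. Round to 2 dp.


Balanced combustion: C12H26 + 18.5 O2 -> 12 CO2 + 13 H2O
O2 needed = C + H/4 = 12 + 26/4 = 18.50 moles
Air moles = O2 / 0.2095 = 18.50 / 0.2095 = 88.31 moles air


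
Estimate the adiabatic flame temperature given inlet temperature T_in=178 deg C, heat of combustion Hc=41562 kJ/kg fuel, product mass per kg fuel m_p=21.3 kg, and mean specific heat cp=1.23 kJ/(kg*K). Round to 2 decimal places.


T_ad = T_in + Hc / (m_p * cp)
Denominator = 21.3 * 1.23 = 26.1990
Temperature rise = 41562 / 26.1990 = 1586.40 K
T_ad = 178 + 1586.40 = 1764.40 deg C


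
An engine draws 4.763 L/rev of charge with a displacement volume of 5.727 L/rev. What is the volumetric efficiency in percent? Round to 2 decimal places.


eta_v = (V_actual / V_disp) * 100
Ratio = 4.763 / 5.727 = 0.8317
eta_v = 0.8317 * 100 = 83.17%


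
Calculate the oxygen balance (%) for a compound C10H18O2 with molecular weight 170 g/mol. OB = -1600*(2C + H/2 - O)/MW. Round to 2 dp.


OB = -1600 * (2C + H/2 - O) / MW
Inner = 2*10 + 18/2 - 2 = 27.00
OB = -1600 * 27.00 / 170 = -254.12%


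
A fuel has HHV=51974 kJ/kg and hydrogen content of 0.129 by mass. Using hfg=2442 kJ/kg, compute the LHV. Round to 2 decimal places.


LHV = HHV - hfg * 9 * H
Water correction = 2442 * 9 * 0.129 = 2835.162 kJ/kg
LHV = 51974 - 2835.162 = 49138.84 kJ/kg


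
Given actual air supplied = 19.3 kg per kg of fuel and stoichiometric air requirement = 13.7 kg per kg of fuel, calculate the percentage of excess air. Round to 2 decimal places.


Excess air = actual - stoichiometric = 19.3 - 13.7 = 5.60 kg/kg fuel
Excess air % = (excess / stoich) * 100 = (5.60 / 13.7) * 100 = 40.88%


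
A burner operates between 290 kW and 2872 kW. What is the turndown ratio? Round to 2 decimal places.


TDR = Q_max / Q_min
TDR = 2872 / 290 = 9.90


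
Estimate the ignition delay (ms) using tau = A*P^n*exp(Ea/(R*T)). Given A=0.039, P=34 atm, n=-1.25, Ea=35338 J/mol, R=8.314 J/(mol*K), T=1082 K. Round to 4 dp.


tau = A * P^n * exp(Ea/(R*T))
P^n = 34^(-1.25) = 0.01218011
Ea/(R*T) = 35338/(8.314*1082) = 3.928300
exp(Ea/(R*T)) = 50.820527
tau = 0.039 * 0.01218011 * 50.820527 = 0.0241 ms


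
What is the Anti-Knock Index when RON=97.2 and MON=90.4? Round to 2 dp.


AKI = (RON + MON) / 2
AKI = (97.2 + 90.4) / 2
AKI = 187.6 / 2 = 93.80


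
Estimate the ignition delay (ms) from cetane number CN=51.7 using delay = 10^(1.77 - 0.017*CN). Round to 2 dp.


delay = 10^(1.77 - 0.017*CN)
Exponent = 1.77 - 0.017*51.7 = 0.8911
delay = 10^0.8911 = 7.78 ms


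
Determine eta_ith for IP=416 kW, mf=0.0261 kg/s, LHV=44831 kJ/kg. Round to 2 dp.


eta_ith = (IP / (mf * LHV)) * 100
Denominator = 0.0261 * 44831 = 1170.0891 kW
eta_ith = (416 / 1170.0891) * 100 = 35.55%


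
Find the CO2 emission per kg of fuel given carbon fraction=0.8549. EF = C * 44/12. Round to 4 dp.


EF = C_frac * (M_CO2 / M_C)
EF = 0.8549 * (44/12)
EF = 0.8549 * 3.666667 = 3.1346 kg_CO2/kg_fuel


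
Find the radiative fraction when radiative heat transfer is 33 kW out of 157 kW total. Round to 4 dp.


f_rad = Q_rad / Q_total
f_rad = 33 / 157 = 0.2102


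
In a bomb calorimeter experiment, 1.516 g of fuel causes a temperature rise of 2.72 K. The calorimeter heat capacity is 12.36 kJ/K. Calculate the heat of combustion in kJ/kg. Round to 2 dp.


Hc = C_cal * delta_T / m_fuel
Q_released = 12.36 * 2.72 = 33.6192 kJ
m_fuel = 1.516 g = 1.516/1000 kg = 0.001516 kg
Hc = 33.6192 / 0.001516 = 22176.25 kJ/kg


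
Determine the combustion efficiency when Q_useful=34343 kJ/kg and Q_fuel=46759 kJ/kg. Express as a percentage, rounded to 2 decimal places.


Efficiency = (Q_useful / Q_fuel) * 100
Efficiency = (34343 / 46759) * 100
Efficiency = 0.7345 * 100 = 73.45%


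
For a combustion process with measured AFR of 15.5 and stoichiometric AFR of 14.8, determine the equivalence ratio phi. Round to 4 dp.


phi = AFR_stoich / AFR_actual
phi = 14.8 / 15.5 = 0.9548


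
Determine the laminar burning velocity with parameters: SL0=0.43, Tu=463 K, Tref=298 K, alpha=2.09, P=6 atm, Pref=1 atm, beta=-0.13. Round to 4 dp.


SL = SL0 * (Tu/Tref)^alpha * (P/Pref)^beta
T ratio = 463/298 = 1.55369128
(T ratio)^alpha = 1.55369128^2.09 = 2.511610
(P/Pref)^beta = 6^(-0.13) = 0.792210
SL = 0.43 * 2.511610 * 0.792210 = 0.8556 m/s


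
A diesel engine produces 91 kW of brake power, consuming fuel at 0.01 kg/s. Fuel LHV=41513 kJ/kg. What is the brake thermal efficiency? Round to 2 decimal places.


eta_BTE = (BP / (mf * LHV)) * 100
Denominator = 0.01 * 41513 = 415.1300 kW
eta_BTE = (91 / 415.1300) * 100 = 21.92%


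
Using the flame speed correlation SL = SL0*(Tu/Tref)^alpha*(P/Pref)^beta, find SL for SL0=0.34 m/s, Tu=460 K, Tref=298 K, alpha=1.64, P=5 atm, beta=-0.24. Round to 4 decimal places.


SL = SL0 * (Tu/Tref)^alpha * (P/Pref)^beta
T ratio = 460/298 = 1.54362416
(T ratio)^alpha = 1.54362416^1.64 = 2.038019
(P/Pref)^beta = 5^(-0.24) = 0.679590
SL = 0.34 * 2.038019 * 0.679590 = 0.4709 m/s


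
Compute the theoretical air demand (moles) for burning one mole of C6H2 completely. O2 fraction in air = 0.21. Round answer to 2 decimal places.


Balanced combustion: C6H2 + 6.5 O2 -> 6 CO2 + 1 H2O
O2 needed = C + H/4 = 6 + 2/4 = 6.50 moles
Air moles = O2 / 0.21 = 6.50 / 0.21 = 30.95 moles air


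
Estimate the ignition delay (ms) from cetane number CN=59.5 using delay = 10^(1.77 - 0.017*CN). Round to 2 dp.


delay = 10^(1.77 - 0.017*CN)
Exponent = 1.77 - 0.017*59.5 = 0.7585
delay = 10^0.7585 = 5.73 ms


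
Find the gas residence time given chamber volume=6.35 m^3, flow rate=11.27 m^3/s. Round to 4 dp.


tau = V / Q_flow
tau = 6.35 / 11.27 = 0.5634 s


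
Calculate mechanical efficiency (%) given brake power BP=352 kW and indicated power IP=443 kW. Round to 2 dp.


eta_mech = (BP / IP) * 100
Ratio = 352 / 443 = 0.7946
eta_mech = 0.7946 * 100 = 79.46%


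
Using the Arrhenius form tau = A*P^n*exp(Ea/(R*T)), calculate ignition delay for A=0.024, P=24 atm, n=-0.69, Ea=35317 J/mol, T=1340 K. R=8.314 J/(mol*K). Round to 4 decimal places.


tau = A * P^n * exp(Ea/(R*T))
P^n = 24^(-0.69) = 0.11159744
Ea/(R*T) = 35317/(8.314*1340) = 3.170071
exp(Ea/(R*T)) = 23.809174
tau = 0.024 * 0.11159744 * 23.809174 = 0.0638 ms


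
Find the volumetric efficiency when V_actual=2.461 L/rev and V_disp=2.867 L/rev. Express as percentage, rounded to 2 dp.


eta_v = (V_actual / V_disp) * 100
Ratio = 2.461 / 2.867 = 0.8584
eta_v = 0.8584 * 100 = 85.84%


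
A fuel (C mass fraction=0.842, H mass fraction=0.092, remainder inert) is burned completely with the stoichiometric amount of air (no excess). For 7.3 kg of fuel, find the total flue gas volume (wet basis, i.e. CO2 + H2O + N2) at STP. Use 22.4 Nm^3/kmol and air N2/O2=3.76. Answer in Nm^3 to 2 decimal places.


Per kg fuel: CO2 = (C/12 kmol)*22.4 = (0.842/12)*22.4 = 1.57173 Nm^3
Per kg fuel: H2O = (H/2 kmol)*22.4 = (0.092/2)*22.4 = 1.03040 Nm^3
O2 needed per kg fuel = C/12 + H/4 = 0.842/12 + 0.092/4 = 0.09316667 kmol
Per kg fuel: N2 = O2*3.76*22.4 = 0.09316667*3.76*22.4 = 7.84687 Nm^3
Total per kg = 1.57173 + 1.03040 + 7.84687 = 10.44900 Nm^3
Total = 10.44900 * 7.3 = 76.28 Nm^3


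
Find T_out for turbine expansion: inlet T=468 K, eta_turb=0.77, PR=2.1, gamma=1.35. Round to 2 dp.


T_out = T_in * (1 - eta * (1 - PR^(-(gamma-1)/gamma)))
Exponent = -(1.35-1)/1.35 = -0.25925926
PR^exp = 2.1^(-0.25925926) = 0.82501466
Factor = 1 - 0.77*(1 - 0.82501466) = 0.86526129
T_out = 468 * 0.86526129 = 404.94 K


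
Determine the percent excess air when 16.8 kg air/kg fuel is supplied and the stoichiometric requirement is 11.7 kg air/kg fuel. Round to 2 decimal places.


Excess air = actual - stoichiometric = 16.8 - 11.7 = 5.10 kg/kg fuel
Excess air % = (excess / stoich) * 100 = (5.10 / 11.7) * 100 = 43.59%


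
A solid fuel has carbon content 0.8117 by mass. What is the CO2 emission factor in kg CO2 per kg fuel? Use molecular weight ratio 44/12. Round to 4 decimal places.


EF = C_frac * (M_CO2 / M_C)
EF = 0.8117 * (44/12)
EF = 0.8117 * 3.666667 = 2.9762 kg_CO2/kg_fuel


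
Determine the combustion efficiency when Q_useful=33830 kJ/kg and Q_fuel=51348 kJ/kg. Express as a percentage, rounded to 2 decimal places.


Efficiency = (Q_useful / Q_fuel) * 100
Efficiency = (33830 / 51348) * 100
Efficiency = 0.6588 * 100 = 65.88%


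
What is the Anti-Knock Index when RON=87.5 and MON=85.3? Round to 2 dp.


AKI = (RON + MON) / 2
AKI = (87.5 + 85.3) / 2
AKI = 172.8 / 2 = 86.40


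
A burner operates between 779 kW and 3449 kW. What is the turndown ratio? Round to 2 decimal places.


TDR = Q_max / Q_min
TDR = 3449 / 779 = 4.43


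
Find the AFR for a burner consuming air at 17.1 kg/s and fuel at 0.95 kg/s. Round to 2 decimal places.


AFR = m_air / m_fuel
AFR = 17.1 / 0.95 = 18.00


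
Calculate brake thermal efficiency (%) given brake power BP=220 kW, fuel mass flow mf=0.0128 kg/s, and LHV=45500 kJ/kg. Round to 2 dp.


eta_BTE = (BP / (mf * LHV)) * 100
Denominator = 0.0128 * 45500 = 582.4000 kW
eta_BTE = (220 / 582.4000) * 100 = 37.77%


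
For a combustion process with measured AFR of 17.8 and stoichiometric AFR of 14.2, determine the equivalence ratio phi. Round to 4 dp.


phi = AFR_stoich / AFR_actual
phi = 14.2 / 17.8 = 0.7978


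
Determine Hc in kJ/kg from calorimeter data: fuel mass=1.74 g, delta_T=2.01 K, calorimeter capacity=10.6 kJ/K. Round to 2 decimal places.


Hc = C_cal * delta_T / m_fuel
Q_released = 10.6 * 2.01 = 21.3060 kJ
m_fuel = 1.74 g = 1.74/1000 kg = 0.001740 kg
Hc = 21.3060 / 0.001740 = 12244.83 kJ/kg


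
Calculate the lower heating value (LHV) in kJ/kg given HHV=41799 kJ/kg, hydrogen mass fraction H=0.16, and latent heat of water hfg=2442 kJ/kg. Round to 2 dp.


LHV = HHV - hfg * 9 * H
Water correction = 2442 * 9 * 0.16 = 3516.480 kJ/kg
LHV = 41799 - 3516.480 = 38282.52 kJ/kg


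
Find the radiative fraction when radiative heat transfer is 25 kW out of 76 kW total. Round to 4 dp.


f_rad = Q_rad / Q_total
f_rad = 25 / 76 = 0.3289


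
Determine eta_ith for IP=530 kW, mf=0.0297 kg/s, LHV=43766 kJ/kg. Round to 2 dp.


eta_ith = (IP / (mf * LHV)) * 100
Denominator = 0.0297 * 43766 = 1299.8502 kW
eta_ith = (530 / 1299.8502) * 100 = 40.77%


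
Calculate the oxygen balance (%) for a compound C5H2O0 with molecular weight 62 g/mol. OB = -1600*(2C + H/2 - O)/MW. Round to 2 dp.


OB = -1600 * (2C + H/2 - O) / MW
Inner = 2*5 + 2/2 - 0 = 11.00
OB = -1600 * 11.00 / 62 = -283.87%


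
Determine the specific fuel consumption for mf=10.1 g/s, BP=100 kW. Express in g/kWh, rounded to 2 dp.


SFC = (mf / BP) * 3600
Rate = 10.1 / 100 = 0.101000 g/(s*kW)
SFC = 0.101000 * 3600 = 363.60 g/kWh


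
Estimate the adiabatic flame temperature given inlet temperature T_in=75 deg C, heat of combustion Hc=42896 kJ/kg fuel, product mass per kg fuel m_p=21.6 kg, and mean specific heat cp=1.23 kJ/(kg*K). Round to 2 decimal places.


T_ad = T_in + Hc / (m_p * cp)
Denominator = 21.6 * 1.23 = 26.5680
Temperature rise = 42896 / 26.5680 = 1614.57 K
T_ad = 75 + 1614.57 = 1689.57 deg C


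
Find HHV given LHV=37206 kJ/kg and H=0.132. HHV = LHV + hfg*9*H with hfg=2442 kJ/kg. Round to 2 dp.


HHV = LHV + hfg * 9 * H
Water addition = 2442 * 9 * 0.132 = 2901.096 kJ/kg
HHV = 37206 + 2901.096 = 40107.10 kJ/kg


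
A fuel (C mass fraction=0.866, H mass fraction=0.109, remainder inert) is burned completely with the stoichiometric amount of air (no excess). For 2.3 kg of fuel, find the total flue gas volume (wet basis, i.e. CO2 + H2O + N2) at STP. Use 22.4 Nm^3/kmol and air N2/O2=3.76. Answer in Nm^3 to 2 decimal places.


Per kg fuel: CO2 = (C/12 kmol)*22.4 = (0.866/12)*22.4 = 1.61653 Nm^3
Per kg fuel: H2O = (H/2 kmol)*22.4 = (0.109/2)*22.4 = 1.22080 Nm^3
O2 needed per kg fuel = C/12 + H/4 = 0.866/12 + 0.109/4 = 0.09941667 kmol
Per kg fuel: N2 = O2*3.76*22.4 = 0.09941667*3.76*22.4 = 8.37327 Nm^3
Total per kg = 1.61653 + 1.22080 + 8.37327 = 11.21060 Nm^3
Total = 11.21060 * 2.3 = 25.78 Nm^3


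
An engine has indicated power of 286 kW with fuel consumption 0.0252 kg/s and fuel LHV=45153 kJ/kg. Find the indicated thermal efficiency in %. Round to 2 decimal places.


eta_ith = (IP / (mf * LHV)) * 100
Denominator = 0.0252 * 45153 = 1137.8556 kW
eta_ith = (286 / 1137.8556) * 100 = 25.13%


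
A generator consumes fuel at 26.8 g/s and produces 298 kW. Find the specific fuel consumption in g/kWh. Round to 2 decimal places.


SFC = (mf / BP) * 3600
Rate = 26.8 / 298 = 0.089933 g/(s*kW)
SFC = 0.089933 * 3600 = 323.76 g/kWh


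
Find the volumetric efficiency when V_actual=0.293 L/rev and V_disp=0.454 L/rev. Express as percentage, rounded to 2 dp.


eta_v = (V_actual / V_disp) * 100
Ratio = 0.293 / 0.454 = 0.6454
eta_v = 0.6454 * 100 = 64.54%


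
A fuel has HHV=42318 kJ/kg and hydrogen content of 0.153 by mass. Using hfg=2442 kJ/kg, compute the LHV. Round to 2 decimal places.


LHV = HHV - hfg * 9 * H
Water correction = 2442 * 9 * 0.153 = 3362.634 kJ/kg
LHV = 42318 - 3362.634 = 38955.37 kJ/kg


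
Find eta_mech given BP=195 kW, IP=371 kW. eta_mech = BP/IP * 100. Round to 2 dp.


eta_mech = (BP / IP) * 100
Ratio = 195 / 371 = 0.5256
eta_mech = 0.5256 * 100 = 52.56%


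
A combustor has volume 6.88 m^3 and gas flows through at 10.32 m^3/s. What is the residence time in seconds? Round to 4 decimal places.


tau = V / Q_flow
tau = 6.88 / 10.32 = 0.6667 s


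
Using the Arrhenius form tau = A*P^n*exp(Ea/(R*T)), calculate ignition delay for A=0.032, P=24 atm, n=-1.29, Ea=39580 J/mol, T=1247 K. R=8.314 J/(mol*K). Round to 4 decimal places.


tau = A * P^n * exp(Ea/(R*T))
P^n = 24^(-1.29) = 0.01657782
Ea/(R*T) = 39580/(8.314*1247) = 3.817678
exp(Ea/(R*T)) = 45.498447
tau = 0.032 * 0.01657782 * 45.498447 = 0.0241 ms


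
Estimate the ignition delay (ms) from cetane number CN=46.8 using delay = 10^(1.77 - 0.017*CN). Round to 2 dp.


delay = 10^(1.77 - 0.017*CN)
Exponent = 1.77 - 0.017*46.8 = 0.9744
delay = 10^0.9744 = 9.43 ms


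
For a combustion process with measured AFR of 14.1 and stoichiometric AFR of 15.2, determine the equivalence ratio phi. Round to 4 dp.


phi = AFR_stoich / AFR_actual
phi = 15.2 / 14.1 = 1.0780


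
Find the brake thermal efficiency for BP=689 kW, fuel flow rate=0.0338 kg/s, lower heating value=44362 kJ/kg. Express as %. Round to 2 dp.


eta_BTE = (BP / (mf * LHV)) * 100
Denominator = 0.0338 * 44362 = 1499.4356 kW
eta_BTE = (689 / 1499.4356) * 100 = 45.95%


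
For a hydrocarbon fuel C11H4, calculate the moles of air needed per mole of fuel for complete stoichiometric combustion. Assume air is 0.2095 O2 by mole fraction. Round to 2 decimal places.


Balanced combustion: C11H4 + 12 O2 -> 11 CO2 + 2 H2O
O2 needed = C + H/4 = 11 + 4/4 = 12.00 moles
Air moles = O2 / 0.2095 = 12.00 / 0.2095 = 57.28 moles air


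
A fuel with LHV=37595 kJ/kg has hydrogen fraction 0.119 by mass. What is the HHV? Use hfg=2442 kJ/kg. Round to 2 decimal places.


HHV = LHV + hfg * 9 * H
Water addition = 2442 * 9 * 0.119 = 2615.382 kJ/kg
HHV = 37595 + 2615.382 = 40210.38 kJ/kg


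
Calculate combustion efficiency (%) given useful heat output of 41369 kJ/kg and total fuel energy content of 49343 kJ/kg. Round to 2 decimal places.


Efficiency = (Q_useful / Q_fuel) * 100
Efficiency = (41369 / 49343) * 100
Efficiency = 0.8384 * 100 = 83.84%


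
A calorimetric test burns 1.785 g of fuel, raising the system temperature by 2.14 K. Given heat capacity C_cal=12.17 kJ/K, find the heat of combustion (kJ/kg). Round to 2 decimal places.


Hc = C_cal * delta_T / m_fuel
Q_released = 12.17 * 2.14 = 26.0438 kJ
m_fuel = 1.785 g = 1.785/1000 kg = 0.001785 kg
Hc = 26.0438 / 0.001785 = 14590.36 kJ/kg


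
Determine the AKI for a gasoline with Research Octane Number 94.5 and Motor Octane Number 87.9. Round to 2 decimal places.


AKI = (RON + MON) / 2
AKI = (94.5 + 87.9) / 2
AKI = 182.4 / 2 = 91.20


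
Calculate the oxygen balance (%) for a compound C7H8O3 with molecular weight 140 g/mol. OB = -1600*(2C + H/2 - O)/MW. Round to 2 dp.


OB = -1600 * (2C + H/2 - O) / MW
Inner = 2*7 + 8/2 - 3 = 15.00
OB = -1600 * 15.00 / 140 = -171.43%


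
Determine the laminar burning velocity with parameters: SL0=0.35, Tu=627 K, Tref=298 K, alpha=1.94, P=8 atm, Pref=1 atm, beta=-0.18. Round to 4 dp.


SL = SL0 * (Tu/Tref)^alpha * (P/Pref)^beta
T ratio = 627/298 = 2.10402685
(T ratio)^alpha = 2.10402685^1.94 = 4.233694
(P/Pref)^beta = 8^(-0.18) = 0.687771
SL = 0.35 * 4.233694 * 0.687771 = 1.0191 m/s


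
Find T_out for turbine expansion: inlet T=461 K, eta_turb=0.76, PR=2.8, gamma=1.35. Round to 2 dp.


T_out = T_in * (1 - eta * (1 - PR^(-(gamma-1)/gamma)))
Exponent = -(1.35-1)/1.35 = -0.25925926
PR^exp = 2.8^(-0.25925926) = 0.76572026
Factor = 1 - 0.76*(1 - 0.76572026) = 0.82194740
T_out = 461 * 0.82194740 = 378.92 K
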